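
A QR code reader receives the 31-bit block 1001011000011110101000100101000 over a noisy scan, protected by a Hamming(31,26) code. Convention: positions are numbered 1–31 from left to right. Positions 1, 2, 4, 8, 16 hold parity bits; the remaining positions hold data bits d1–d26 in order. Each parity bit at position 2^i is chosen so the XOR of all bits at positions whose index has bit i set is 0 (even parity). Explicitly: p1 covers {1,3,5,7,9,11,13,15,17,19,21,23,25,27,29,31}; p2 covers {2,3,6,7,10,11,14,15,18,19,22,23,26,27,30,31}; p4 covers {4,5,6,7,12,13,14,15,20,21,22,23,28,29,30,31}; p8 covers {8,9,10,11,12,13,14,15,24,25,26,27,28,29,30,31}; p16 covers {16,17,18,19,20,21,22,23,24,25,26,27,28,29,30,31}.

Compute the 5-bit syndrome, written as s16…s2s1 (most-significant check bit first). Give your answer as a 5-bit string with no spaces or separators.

10111

s1 (pos 1,3,5,7,9,11,13,15,17,19,21,23,25,27,29,31): 1⊕0⊕0⊕1⊕0⊕0⊕1⊕1⊕1⊕1⊕0⊕1⊕0⊕0⊕0⊕0 = 1
s2 (pos 2,3,6,7,10,11,14,15,18,19,22,23,26,27,30,31): 0⊕0⊕1⊕1⊕0⊕0⊕1⊕1⊕0⊕1⊕0⊕1⊕1⊕0⊕0⊕0 = 1
s4 (pos 4,5,6,7,12,13,14,15,20,21,22,23,28,29,30,31): 1⊕0⊕1⊕1⊕1⊕1⊕1⊕1⊕0⊕0⊕0⊕1⊕1⊕0⊕0⊕0 = 1
s8 (pos 8,9,10,11,12,13,14,15,24,25,26,27,28,29,30,31): 0⊕0⊕0⊕0⊕1⊕1⊕1⊕1⊕0⊕0⊕1⊕0⊕1⊕0⊕0⊕0 = 0
s16 (pos 16,17,18,19,20,21,22,23,24,25,26,27,28,29,30,31): 0⊕1⊕0⊕1⊕0⊕0⊕0⊕1⊕0⊕0⊕1⊕0⊕1⊕0⊕0⊕0 = 1
Syndrome s16…s1 = 10111 → error at position 23.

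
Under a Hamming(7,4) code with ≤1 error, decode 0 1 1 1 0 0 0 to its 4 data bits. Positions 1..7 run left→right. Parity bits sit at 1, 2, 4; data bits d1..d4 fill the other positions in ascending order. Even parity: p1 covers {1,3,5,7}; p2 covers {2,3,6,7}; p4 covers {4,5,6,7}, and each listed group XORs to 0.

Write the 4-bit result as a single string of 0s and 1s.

1100

s1 (pos 1,3,5,7): 0⊕1⊕0⊕0 = 1
s2 (pos 2,3,6,7): 1⊕1⊕0⊕0 = 0
s4 (pos 4,5,6,7): 1⊕0⊕0⊕0 = 1
Syndrome s4…s1 = 101 → error at position 5.
Flip position 5: 0111000 → 0111100
Read data bits from positions 3,5,6,7: 1100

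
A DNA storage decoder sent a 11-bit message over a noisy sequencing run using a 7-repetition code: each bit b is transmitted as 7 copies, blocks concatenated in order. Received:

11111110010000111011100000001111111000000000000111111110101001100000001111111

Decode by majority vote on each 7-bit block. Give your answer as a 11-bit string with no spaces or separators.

Block 1 (1111111): 7 ones → 1
Block 2 (0010000): 1 one → 0
Block 3 (1110111): 6 ones → 1
Block 4 (0000000): 0 ones → 0
Block 5 (1111111): 7 ones → 1
Block 6 (0000000): 0 ones → 0
Block 7 (0000011): 2 ones → 0
Block 8 (1111110): 6 ones → 1
Block 9 (1010011): 4 ones → 1
Block 10 (0000000): 0 ones → 0
Block 11 (1111111): 7 ones → 1

10101001101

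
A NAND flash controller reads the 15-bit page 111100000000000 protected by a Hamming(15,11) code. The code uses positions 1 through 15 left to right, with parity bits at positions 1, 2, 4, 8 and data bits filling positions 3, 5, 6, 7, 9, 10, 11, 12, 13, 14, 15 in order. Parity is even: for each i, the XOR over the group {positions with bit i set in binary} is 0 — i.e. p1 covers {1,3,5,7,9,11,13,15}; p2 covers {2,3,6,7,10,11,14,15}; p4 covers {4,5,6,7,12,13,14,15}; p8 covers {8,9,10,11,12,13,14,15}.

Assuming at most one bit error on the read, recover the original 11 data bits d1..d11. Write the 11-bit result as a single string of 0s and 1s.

s1 (pos 1,3,5,7,9,11,13,15): 1⊕1⊕0⊕0⊕0⊕0⊕0⊕0 = 0
s2 (pos 2,3,6,7,10,11,14,15): 1⊕1⊕0⊕0⊕0⊕0⊕0⊕0 = 0
s4 (pos 4,5,6,7,12,13,14,15): 1⊕0⊕0⊕0⊕0⊕0⊕0⊕0 = 1
s8 (pos 8,9,10,11,12,13,14,15): 0⊕0⊕0⊕0⊕0⊕0⊕0⊕0 = 0
Syndrome s8…s1 = 0100 → error at position 4.
Flip position 4: 111100000000000 → 111000000000000
Read data bits from positions 3,5,6,7,9,10,11,12,13,14,15: 10000000000

10000000000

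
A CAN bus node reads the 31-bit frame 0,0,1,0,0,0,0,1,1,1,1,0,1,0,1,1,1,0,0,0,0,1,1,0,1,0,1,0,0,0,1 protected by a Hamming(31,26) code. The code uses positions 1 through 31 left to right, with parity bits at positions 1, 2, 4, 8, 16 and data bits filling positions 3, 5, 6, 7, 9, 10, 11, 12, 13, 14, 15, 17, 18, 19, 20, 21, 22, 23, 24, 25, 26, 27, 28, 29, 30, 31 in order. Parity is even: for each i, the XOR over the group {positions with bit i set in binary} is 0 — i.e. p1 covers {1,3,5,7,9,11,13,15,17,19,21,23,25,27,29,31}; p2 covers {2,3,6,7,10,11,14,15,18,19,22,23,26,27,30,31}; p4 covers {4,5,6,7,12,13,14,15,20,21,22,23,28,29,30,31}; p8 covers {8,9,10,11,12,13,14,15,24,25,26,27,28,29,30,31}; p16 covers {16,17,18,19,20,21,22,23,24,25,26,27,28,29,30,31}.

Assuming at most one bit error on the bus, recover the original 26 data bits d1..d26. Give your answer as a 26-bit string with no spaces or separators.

10001110101100001101011001

s1 (pos 1,3,5,7,9,11,13,15,17,19,21,23,25,27,29,31): 0⊕1⊕0⊕0⊕1⊕1⊕1⊕1⊕1⊕0⊕0⊕1⊕1⊕1⊕0⊕1 = 0
s2 (pos 2,3,6,7,10,11,14,15,18,19,22,23,26,27,30,31): 0⊕1⊕0⊕0⊕1⊕1⊕0⊕1⊕0⊕0⊕1⊕1⊕0⊕1⊕0⊕1 = 0
s4 (pos 4,5,6,7,12,13,14,15,20,21,22,23,28,29,30,31): 0⊕0⊕0⊕0⊕0⊕1⊕0⊕1⊕0⊕0⊕1⊕1⊕0⊕0⊕0⊕1 = 1
s8 (pos 8,9,10,11,12,13,14,15,24,25,26,27,28,29,30,31): 1⊕1⊕1⊕1⊕0⊕1⊕0⊕1⊕0⊕1⊕0⊕1⊕0⊕0⊕0⊕1 = 1
s16 (pos 16,17,18,19,20,21,22,23,24,25,26,27,28,29,30,31): 1⊕1⊕0⊕0⊕0⊕0⊕1⊕1⊕0⊕1⊕0⊕1⊕0⊕0⊕0⊕1 = 1
Syndrome s16…s1 = 11100 → error at position 28.
Flip position 28: 0010000111101011100001101010001 → 0010000111101011100001101011001
Read data bits from positions 3,5,6,7,9,10,11,12,13,14,15,17,18,19,20,21,22,23,24,25,26,27,28,29,30,31: 10001110101100001101011001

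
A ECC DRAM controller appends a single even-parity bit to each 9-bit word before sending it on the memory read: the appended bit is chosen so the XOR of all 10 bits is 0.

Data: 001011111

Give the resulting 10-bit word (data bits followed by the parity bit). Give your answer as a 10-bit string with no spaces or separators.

0010111110

XOR of the 9 data bits: 0⊕0⊕1⊕0⊕1⊕1⊕1⊕1⊕1 = 0
Parity bit = 0 (so all 10 bits XOR to 0).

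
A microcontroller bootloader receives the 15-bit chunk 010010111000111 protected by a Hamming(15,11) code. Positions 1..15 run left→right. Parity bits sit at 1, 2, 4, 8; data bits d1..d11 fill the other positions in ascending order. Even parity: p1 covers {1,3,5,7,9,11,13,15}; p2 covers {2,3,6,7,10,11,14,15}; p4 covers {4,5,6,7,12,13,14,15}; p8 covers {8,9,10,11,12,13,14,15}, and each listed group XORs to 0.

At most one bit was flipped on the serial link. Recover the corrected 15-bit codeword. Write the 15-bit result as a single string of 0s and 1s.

s1 (pos 1,3,5,7,9,11,13,15): 0⊕0⊕1⊕1⊕1⊕0⊕1⊕1 = 1
s2 (pos 2,3,6,7,10,11,14,15): 1⊕0⊕0⊕1⊕0⊕0⊕1⊕1 = 0
s4 (pos 4,5,6,7,12,13,14,15): 0⊕1⊕0⊕1⊕0⊕1⊕1⊕1 = 1
s8 (pos 8,9,10,11,12,13,14,15): 1⊕1⊕0⊕0⊕0⊕1⊕1⊕1 = 1
Syndrome s8…s1 = 1101 → error at position 13.
Flip position 13: 010010111000111 → 010010111000011

010010111000011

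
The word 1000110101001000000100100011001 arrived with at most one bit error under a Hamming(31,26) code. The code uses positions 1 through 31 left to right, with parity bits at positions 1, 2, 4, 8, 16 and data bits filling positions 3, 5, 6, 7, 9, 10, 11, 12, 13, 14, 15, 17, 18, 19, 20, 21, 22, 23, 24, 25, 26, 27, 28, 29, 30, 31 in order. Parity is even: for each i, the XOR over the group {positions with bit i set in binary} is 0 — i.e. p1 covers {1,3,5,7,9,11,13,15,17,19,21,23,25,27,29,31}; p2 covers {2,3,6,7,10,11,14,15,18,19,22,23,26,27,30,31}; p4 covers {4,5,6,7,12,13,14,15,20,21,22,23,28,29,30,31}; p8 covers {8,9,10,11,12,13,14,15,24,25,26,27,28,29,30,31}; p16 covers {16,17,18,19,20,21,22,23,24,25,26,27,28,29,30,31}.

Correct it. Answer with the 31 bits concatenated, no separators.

s1 (pos 1,3,5,7,9,11,13,15,17,19,21,23,25,27,29,31): 1⊕0⊕1⊕0⊕0⊕0⊕1⊕0⊕0⊕0⊕0⊕1⊕0⊕1⊕0⊕1 = 0
s2 (pos 2,3,6,7,10,11,14,15,18,19,22,23,26,27,30,31): 0⊕0⊕1⊕0⊕1⊕0⊕0⊕0⊕0⊕0⊕0⊕1⊕0⊕1⊕0⊕1 = 1
s4 (pos 4,5,6,7,12,13,14,15,20,21,22,23,28,29,30,31): 0⊕1⊕1⊕0⊕0⊕1⊕0⊕0⊕1⊕0⊕0⊕1⊕1⊕0⊕0⊕1 = 1
s8 (pos 8,9,10,11,12,13,14,15,24,25,26,27,28,29,30,31): 1⊕0⊕1⊕0⊕0⊕1⊕0⊕0⊕0⊕0⊕0⊕1⊕1⊕0⊕0⊕1 = 0
s16 (pos 16,17,18,19,20,21,22,23,24,25,26,27,28,29,30,31): 0⊕0⊕0⊕0⊕1⊕0⊕0⊕1⊕0⊕0⊕0⊕1⊕1⊕0⊕0⊕1 = 1
Syndrome s16…s1 = 10110 → error at position 22.
Flip position 22: 1000110101001000000100100011001 → 1000110101001000000101100011001

1000110101001000000101100011001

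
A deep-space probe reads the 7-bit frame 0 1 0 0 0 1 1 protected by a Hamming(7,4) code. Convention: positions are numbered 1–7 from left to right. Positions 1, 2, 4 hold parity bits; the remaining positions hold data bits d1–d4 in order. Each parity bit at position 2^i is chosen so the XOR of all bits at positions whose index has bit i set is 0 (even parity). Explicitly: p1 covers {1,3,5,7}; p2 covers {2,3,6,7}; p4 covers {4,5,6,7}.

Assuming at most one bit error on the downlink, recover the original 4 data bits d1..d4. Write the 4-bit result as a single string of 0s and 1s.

1011

s1 (pos 1,3,5,7): 0⊕0⊕0⊕1 = 1
s2 (pos 2,3,6,7): 1⊕0⊕1⊕1 = 1
s4 (pos 4,5,6,7): 0⊕0⊕1⊕1 = 0
Syndrome s4…s1 = 011 → error at position 3.
Flip position 3: 0100011 → 0110011
Read data bits from positions 3,5,6,7: 1011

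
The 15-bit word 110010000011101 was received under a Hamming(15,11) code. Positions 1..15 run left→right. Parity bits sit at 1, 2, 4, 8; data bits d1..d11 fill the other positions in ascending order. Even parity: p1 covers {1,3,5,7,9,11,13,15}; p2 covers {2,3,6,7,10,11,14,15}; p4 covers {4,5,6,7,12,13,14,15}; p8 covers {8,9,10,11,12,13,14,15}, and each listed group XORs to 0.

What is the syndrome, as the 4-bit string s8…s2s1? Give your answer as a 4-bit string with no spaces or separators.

0011

s1 (pos 1,3,5,7,9,11,13,15): 1⊕0⊕1⊕0⊕0⊕1⊕1⊕1 = 1
s2 (pos 2,3,6,7,10,11,14,15): 1⊕0⊕0⊕0⊕0⊕1⊕0⊕1 = 1
s4 (pos 4,5,6,7,12,13,14,15): 0⊕1⊕0⊕0⊕1⊕1⊕0⊕1 = 0
s8 (pos 8,9,10,11,12,13,14,15): 0⊕0⊕0⊕1⊕1⊕1⊕0⊕1 = 0
Syndrome s8…s1 = 0011 → error at position 3.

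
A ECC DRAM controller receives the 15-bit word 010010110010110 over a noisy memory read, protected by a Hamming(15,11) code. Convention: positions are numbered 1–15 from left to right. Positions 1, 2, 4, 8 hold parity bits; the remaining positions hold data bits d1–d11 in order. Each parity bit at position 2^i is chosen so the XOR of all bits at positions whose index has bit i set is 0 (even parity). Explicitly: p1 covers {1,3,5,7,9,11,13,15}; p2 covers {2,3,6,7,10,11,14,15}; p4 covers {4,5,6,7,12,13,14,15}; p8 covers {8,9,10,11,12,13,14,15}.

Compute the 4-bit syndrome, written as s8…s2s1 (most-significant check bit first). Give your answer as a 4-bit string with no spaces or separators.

s1 (pos 1,3,5,7,9,11,13,15): 0⊕0⊕1⊕1⊕0⊕1⊕1⊕0 = 0
s2 (pos 2,3,6,7,10,11,14,15): 1⊕0⊕0⊕1⊕0⊕1⊕1⊕0 = 0
s4 (pos 4,5,6,7,12,13,14,15): 0⊕1⊕0⊕1⊕0⊕1⊕1⊕0 = 0
s8 (pos 8,9,10,11,12,13,14,15): 1⊕0⊕0⊕1⊕0⊕1⊕1⊕0 = 0
Syndrome s8…s1 = 0000 → no error.

0000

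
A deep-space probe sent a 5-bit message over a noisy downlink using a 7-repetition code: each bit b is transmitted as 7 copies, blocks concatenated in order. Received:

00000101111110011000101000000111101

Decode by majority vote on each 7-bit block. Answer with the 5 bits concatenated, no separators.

Block 1 (0000010): 1 one → 0
Block 2 (1111110): 6 ones → 1
Block 3 (0110001): 3 ones → 0
Block 4 (0100000): 1 one → 0
Block 5 (0111101): 5 ones → 1

01001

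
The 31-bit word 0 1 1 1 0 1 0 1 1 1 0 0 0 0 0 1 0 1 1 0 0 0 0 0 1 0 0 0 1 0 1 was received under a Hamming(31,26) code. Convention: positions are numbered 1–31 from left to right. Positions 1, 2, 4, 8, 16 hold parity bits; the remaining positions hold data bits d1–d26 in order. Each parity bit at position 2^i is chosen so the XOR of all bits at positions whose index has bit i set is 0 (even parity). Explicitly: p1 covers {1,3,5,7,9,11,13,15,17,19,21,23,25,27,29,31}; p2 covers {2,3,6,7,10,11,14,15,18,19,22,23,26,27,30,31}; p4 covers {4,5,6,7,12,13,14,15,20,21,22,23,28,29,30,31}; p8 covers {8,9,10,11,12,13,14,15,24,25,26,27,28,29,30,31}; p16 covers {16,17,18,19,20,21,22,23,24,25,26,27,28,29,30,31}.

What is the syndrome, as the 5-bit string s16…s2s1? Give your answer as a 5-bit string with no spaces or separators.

s1 (pos 1,3,5,7,9,11,13,15,17,19,21,23,25,27,29,31): 0⊕1⊕0⊕0⊕1⊕0⊕0⊕0⊕0⊕1⊕0⊕0⊕1⊕0⊕1⊕1 = 0
s2 (pos 2,3,6,7,10,11,14,15,18,19,22,23,26,27,30,31): 1⊕1⊕1⊕0⊕1⊕0⊕0⊕0⊕1⊕1⊕0⊕0⊕0⊕0⊕0⊕1 = 1
s4 (pos 4,5,6,7,12,13,14,15,20,21,22,23,28,29,30,31): 1⊕0⊕1⊕0⊕0⊕0⊕0⊕0⊕0⊕0⊕0⊕0⊕0⊕1⊕0⊕1 = 0
s8 (pos 8,9,10,11,12,13,14,15,24,25,26,27,28,29,30,31): 1⊕1⊕1⊕0⊕0⊕0⊕0⊕0⊕0⊕1⊕0⊕0⊕0⊕1⊕0⊕1 = 0
s16 (pos 16,17,18,19,20,21,22,23,24,25,26,27,28,29,30,31): 1⊕0⊕1⊕1⊕0⊕0⊕0⊕0⊕0⊕1⊕0⊕0⊕0⊕1⊕0⊕1 = 0
Syndrome s16…s1 = 00010 → error at position 2.

00010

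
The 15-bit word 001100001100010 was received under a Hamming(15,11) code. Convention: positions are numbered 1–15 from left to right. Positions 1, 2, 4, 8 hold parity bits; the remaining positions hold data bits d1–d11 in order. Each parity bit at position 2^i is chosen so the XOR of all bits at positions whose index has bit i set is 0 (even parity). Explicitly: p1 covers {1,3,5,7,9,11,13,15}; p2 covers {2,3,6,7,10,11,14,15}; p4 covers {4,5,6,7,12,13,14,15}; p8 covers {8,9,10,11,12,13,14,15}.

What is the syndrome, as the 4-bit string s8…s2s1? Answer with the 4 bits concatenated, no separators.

s1 (pos 1,3,5,7,9,11,13,15): 0⊕1⊕0⊕0⊕1⊕0⊕0⊕0 = 0
s2 (pos 2,3,6,7,10,11,14,15): 0⊕1⊕0⊕0⊕1⊕0⊕1⊕0 = 1
s4 (pos 4,5,6,7,12,13,14,15): 1⊕0⊕0⊕0⊕0⊕0⊕1⊕0 = 0
s8 (pos 8,9,10,11,12,13,14,15): 0⊕1⊕1⊕0⊕0⊕0⊕1⊕0 = 1
Syndrome s8…s1 = 1010 → error at position 10.

1010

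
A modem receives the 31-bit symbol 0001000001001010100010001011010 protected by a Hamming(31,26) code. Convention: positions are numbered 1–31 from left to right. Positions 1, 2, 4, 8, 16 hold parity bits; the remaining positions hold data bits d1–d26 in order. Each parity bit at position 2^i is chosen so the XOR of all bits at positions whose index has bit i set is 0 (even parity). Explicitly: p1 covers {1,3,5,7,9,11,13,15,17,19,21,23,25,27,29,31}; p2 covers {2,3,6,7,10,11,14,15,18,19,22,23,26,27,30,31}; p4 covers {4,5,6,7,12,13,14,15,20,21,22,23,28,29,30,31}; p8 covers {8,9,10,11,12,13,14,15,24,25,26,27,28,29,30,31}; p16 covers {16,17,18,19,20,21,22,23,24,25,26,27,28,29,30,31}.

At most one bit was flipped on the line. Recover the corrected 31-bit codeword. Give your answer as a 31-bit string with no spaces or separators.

s1 (pos 1,3,5,7,9,11,13,15,17,19,21,23,25,27,29,31): 0⊕0⊕0⊕0⊕0⊕0⊕1⊕1⊕1⊕0⊕1⊕0⊕1⊕1⊕0⊕0 = 0
s2 (pos 2,3,6,7,10,11,14,15,18,19,22,23,26,27,30,31): 0⊕0⊕0⊕0⊕1⊕0⊕0⊕1⊕0⊕0⊕0⊕0⊕0⊕1⊕1⊕0 = 0
s4 (pos 4,5,6,7,12,13,14,15,20,21,22,23,28,29,30,31): 1⊕0⊕0⊕0⊕0⊕1⊕0⊕1⊕0⊕1⊕0⊕0⊕1⊕0⊕1⊕0 = 0
s8 (pos 8,9,10,11,12,13,14,15,24,25,26,27,28,29,30,31): 0⊕0⊕1⊕0⊕0⊕1⊕0⊕1⊕0⊕1⊕0⊕1⊕1⊕0⊕1⊕0 = 1
s16 (pos 16,17,18,19,20,21,22,23,24,25,26,27,28,29,30,31): 0⊕1⊕0⊕0⊕0⊕1⊕0⊕0⊕0⊕1⊕0⊕1⊕1⊕0⊕1⊕0 = 0
Syndrome s16…s1 = 01000 → error at position 8.
Flip position 8: 0001000001001010100010001011010 → 0001000101001010100010001011010

0001000101001010100010001011010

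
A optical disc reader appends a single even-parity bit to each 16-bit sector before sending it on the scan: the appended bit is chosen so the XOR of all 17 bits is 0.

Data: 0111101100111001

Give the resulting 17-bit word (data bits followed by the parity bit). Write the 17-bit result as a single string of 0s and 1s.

01111011001110010

XOR of the 16 data bits: 0⊕1⊕1⊕1⊕1⊕0⊕1⊕1⊕0⊕0⊕1⊕1⊕1⊕0⊕0⊕1 = 0
Parity bit = 0 (so all 17 bits XOR to 0).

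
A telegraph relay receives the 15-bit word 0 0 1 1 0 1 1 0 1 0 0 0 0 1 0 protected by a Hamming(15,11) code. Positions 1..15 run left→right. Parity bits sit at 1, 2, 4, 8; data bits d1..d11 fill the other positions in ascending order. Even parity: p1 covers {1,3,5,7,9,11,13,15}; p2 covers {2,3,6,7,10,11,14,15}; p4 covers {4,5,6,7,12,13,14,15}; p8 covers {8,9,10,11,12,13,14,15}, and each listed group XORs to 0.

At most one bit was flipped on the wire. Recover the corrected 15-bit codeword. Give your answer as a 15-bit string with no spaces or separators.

101101101000010

s1 (pos 1,3,5,7,9,11,13,15): 0⊕1⊕0⊕1⊕1⊕0⊕0⊕0 = 1
s2 (pos 2,3,6,7,10,11,14,15): 0⊕1⊕1⊕1⊕0⊕0⊕1⊕0 = 0
s4 (pos 4,5,6,7,12,13,14,15): 1⊕0⊕1⊕1⊕0⊕0⊕1⊕0 = 0
s8 (pos 8,9,10,11,12,13,14,15): 0⊕1⊕0⊕0⊕0⊕0⊕1⊕0 = 0
Syndrome s8…s1 = 0001 → error at position 1.
Flip position 1: 001101101000010 → 101101101000010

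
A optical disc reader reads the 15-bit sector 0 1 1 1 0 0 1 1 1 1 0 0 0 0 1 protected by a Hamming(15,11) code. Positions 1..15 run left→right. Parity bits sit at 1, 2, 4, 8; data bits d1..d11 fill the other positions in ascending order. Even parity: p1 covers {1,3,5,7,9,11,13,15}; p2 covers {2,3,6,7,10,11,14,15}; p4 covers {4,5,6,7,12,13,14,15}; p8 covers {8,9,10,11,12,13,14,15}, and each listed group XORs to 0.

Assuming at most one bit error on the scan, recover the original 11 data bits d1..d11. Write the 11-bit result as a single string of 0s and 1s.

10111100001

s1 (pos 1,3,5,7,9,11,13,15): 0⊕1⊕0⊕1⊕1⊕0⊕0⊕1 = 0
s2 (pos 2,3,6,7,10,11,14,15): 1⊕1⊕0⊕1⊕1⊕0⊕0⊕1 = 1
s4 (pos 4,5,6,7,12,13,14,15): 1⊕0⊕0⊕1⊕0⊕0⊕0⊕1 = 1
s8 (pos 8,9,10,11,12,13,14,15): 1⊕1⊕1⊕0⊕0⊕0⊕0⊕1 = 0
Syndrome s8…s1 = 0110 → error at position 6.
Flip position 6: 011100111100001 → 011101111100001
Read data bits from positions 3,5,6,7,9,10,11,12,13,14,15: 10111100001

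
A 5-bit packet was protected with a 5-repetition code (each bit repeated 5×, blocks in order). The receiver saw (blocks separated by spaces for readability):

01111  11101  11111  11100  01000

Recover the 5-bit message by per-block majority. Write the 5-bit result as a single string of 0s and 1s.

Block 1 (01111): 4 ones → 1
Block 2 (11101): 4 ones → 1
Block 3 (11111): 5 ones → 1
Block 4 (11100): 3 ones → 1
Block 5 (01000): 1 one → 0

11110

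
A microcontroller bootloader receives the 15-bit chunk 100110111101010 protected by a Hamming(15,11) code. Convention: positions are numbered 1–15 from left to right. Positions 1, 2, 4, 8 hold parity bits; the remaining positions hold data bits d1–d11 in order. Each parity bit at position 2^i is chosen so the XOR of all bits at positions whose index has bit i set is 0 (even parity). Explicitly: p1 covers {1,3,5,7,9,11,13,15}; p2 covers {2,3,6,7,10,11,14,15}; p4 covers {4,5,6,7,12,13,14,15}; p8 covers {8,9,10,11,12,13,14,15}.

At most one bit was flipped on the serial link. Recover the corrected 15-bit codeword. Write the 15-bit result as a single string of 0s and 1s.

s1 (pos 1,3,5,7,9,11,13,15): 1⊕0⊕1⊕1⊕1⊕0⊕0⊕0 = 0
s2 (pos 2,3,6,7,10,11,14,15): 0⊕0⊕0⊕1⊕1⊕0⊕1⊕0 = 1
s4 (pos 4,5,6,7,12,13,14,15): 1⊕1⊕0⊕1⊕1⊕0⊕1⊕0 = 1
s8 (pos 8,9,10,11,12,13,14,15): 1⊕1⊕1⊕0⊕1⊕0⊕1⊕0 = 1
Syndrome s8…s1 = 1110 → error at position 14.
Flip position 14: 100110111101010 → 100110111101000

100110111101000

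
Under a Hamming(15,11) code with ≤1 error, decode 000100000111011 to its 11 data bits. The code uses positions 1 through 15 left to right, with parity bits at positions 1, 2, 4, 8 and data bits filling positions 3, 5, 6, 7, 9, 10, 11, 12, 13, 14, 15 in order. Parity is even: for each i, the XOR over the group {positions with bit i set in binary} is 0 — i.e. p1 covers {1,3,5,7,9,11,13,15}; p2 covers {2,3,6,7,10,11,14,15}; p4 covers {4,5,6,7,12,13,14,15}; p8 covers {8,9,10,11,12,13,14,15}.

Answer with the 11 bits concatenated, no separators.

s1 (pos 1,3,5,7,9,11,13,15): 0⊕0⊕0⊕0⊕0⊕1⊕0⊕1 = 0
s2 (pos 2,3,6,7,10,11,14,15): 0⊕0⊕0⊕0⊕1⊕1⊕1⊕1 = 0
s4 (pos 4,5,6,7,12,13,14,15): 1⊕0⊕0⊕0⊕1⊕0⊕1⊕1 = 0
s8 (pos 8,9,10,11,12,13,14,15): 0⊕0⊕1⊕1⊕1⊕0⊕1⊕1 = 1
Syndrome s8…s1 = 1000 → error at position 8.
Flip position 8: 000100000111011 → 000100010111011
Read data bits from positions 3,5,6,7,9,10,11,12,13,14,15: 00000111011

00000111011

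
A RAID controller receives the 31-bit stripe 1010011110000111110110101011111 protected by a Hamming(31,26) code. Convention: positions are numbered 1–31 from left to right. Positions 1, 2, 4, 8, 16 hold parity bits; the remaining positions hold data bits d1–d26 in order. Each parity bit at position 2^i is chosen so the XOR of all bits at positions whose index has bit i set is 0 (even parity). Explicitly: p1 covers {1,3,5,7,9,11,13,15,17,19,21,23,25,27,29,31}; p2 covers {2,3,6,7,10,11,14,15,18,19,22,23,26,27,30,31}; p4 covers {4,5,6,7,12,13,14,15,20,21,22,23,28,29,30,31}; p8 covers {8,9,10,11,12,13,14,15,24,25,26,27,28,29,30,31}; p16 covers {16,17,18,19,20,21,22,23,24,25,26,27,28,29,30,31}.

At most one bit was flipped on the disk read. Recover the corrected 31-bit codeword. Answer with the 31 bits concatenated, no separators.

s1 (pos 1,3,5,7,9,11,13,15,17,19,21,23,25,27,29,31): 1⊕1⊕0⊕1⊕1⊕0⊕0⊕1⊕1⊕0⊕1⊕1⊕1⊕1⊕1⊕1 = 0
s2 (pos 2,3,6,7,10,11,14,15,18,19,22,23,26,27,30,31): 0⊕1⊕1⊕1⊕0⊕0⊕1⊕1⊕1⊕0⊕0⊕1⊕0⊕1⊕1⊕1 = 0
s4 (pos 4,5,6,7,12,13,14,15,20,21,22,23,28,29,30,31): 0⊕0⊕1⊕1⊕0⊕0⊕1⊕1⊕1⊕1⊕0⊕1⊕1⊕1⊕1⊕1 = 1
s8 (pos 8,9,10,11,12,13,14,15,24,25,26,27,28,29,30,31): 1⊕1⊕0⊕0⊕0⊕0⊕1⊕1⊕0⊕1⊕0⊕1⊕1⊕1⊕1⊕1 = 0
s16 (pos 16,17,18,19,20,21,22,23,24,25,26,27,28,29,30,31): 1⊕1⊕1⊕0⊕1⊕1⊕0⊕1⊕0⊕1⊕0⊕1⊕1⊕1⊕1⊕1 = 0
Syndrome s16…s1 = 00100 → error at position 4.
Flip position 4: 1010011110000111110110101011111 → 1011011110000111110110101011111

1011011110000111110110101011111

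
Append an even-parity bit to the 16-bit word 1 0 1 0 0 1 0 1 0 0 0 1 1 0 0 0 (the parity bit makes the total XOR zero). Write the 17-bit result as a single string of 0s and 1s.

XOR of the 16 data bits: 1⊕0⊕1⊕0⊕0⊕1⊕0⊕1⊕0⊕0⊕0⊕1⊕1⊕0⊕0⊕0 = 0
Parity bit = 0 (so all 17 bits XOR to 0).

10100101000110000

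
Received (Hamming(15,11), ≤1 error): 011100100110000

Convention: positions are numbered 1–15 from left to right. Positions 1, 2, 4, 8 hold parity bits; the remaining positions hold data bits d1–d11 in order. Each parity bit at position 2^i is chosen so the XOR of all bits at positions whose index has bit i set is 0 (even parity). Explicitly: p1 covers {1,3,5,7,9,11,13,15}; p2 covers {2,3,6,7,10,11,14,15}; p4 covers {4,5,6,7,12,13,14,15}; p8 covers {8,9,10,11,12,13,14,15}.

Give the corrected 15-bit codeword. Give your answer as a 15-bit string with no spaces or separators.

010100100110000

s1 (pos 1,3,5,7,9,11,13,15): 0⊕1⊕0⊕1⊕0⊕1⊕0⊕0 = 1
s2 (pos 2,3,6,7,10,11,14,15): 1⊕1⊕0⊕1⊕1⊕1⊕0⊕0 = 1
s4 (pos 4,5,6,7,12,13,14,15): 1⊕0⊕0⊕1⊕0⊕0⊕0⊕0 = 0
s8 (pos 8,9,10,11,12,13,14,15): 0⊕0⊕1⊕1⊕0⊕0⊕0⊕0 = 0
Syndrome s8…s1 = 0011 → error at position 3.
Flip position 3: 011100100110000 → 010100100110000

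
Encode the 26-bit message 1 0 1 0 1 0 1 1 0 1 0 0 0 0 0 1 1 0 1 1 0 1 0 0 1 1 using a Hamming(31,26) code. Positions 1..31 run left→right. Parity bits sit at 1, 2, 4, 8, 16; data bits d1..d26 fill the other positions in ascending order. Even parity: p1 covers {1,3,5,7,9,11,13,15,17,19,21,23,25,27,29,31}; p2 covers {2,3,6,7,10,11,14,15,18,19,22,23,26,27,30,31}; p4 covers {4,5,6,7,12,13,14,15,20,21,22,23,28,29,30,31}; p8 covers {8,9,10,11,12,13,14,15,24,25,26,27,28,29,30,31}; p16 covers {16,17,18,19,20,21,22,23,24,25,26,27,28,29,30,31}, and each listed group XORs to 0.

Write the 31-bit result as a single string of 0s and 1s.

1011010110110101000011011010011

Place data at non-parity positions: p1 p2 1 p4 0 1 0 p8 1 0 1 1 0 1 0 p16 0 0 0 0 1 1 0 1 1 0 1 0 0 1 1
p1 (pos 1,3,5,7,9,11,13,15,17,19,21,23,25,27,29,31): XOR of data positions = 1⊕0⊕0⊕1⊕1⊕0⊕0⊕0⊕0⊕1⊕0⊕1⊕1⊕0⊕1 = 1
p2 (pos 2,3,6,7,10,11,14,15,18,19,22,23,26,27,30,31): XOR of data positions = 1⊕1⊕0⊕0⊕1⊕1⊕0⊕0⊕0⊕1⊕0⊕0⊕1⊕1⊕1 = 0
p4 (pos 4,5,6,7,12,13,14,15,20,21,22,23,28,29,30,31): XOR of data positions = 0⊕1⊕0⊕1⊕0⊕1⊕0⊕0⊕1⊕1⊕0⊕0⊕0⊕1⊕1 = 1
p8 (pos 8,9,10,11,12,13,14,15,24,25,26,27,28,29,30,31): XOR of data positions = 1⊕0⊕1⊕1⊕0⊕1⊕0⊕1⊕1⊕0⊕1⊕0⊕0⊕1⊕1 = 1
p16 (pos 16,17,18,19,20,21,22,23,24,25,26,27,28,29,30,31): XOR of data positions = 0⊕0⊕0⊕0⊕1⊕1⊕0⊕1⊕1⊕0⊕1⊕0⊕0⊕1⊕1 = 1
Codeword: 1011010110110101000011011010011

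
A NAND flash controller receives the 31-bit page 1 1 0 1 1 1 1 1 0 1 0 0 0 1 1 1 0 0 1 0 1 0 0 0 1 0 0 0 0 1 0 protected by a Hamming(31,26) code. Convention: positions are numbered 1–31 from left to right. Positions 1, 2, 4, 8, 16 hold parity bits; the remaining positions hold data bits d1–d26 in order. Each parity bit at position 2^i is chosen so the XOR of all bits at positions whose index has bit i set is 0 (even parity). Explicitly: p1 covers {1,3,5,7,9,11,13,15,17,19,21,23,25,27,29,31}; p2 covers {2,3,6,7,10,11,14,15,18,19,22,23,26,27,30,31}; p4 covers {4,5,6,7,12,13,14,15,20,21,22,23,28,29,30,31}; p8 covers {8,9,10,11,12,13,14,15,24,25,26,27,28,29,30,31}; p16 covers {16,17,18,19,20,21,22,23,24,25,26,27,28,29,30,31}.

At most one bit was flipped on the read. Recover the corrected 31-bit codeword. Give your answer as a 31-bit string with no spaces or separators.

1101111101000111101010001000010

s1 (pos 1,3,5,7,9,11,13,15,17,19,21,23,25,27,29,31): 1⊕0⊕1⊕1⊕0⊕0⊕0⊕1⊕0⊕1⊕1⊕0⊕1⊕0⊕0⊕0 = 1
s2 (pos 2,3,6,7,10,11,14,15,18,19,22,23,26,27,30,31): 1⊕0⊕1⊕1⊕1⊕0⊕1⊕1⊕0⊕1⊕0⊕0⊕0⊕0⊕1⊕0 = 0
s4 (pos 4,5,6,7,12,13,14,15,20,21,22,23,28,29,30,31): 1⊕1⊕1⊕1⊕0⊕0⊕1⊕1⊕0⊕1⊕0⊕0⊕0⊕0⊕1⊕0 = 0
s8 (pos 8,9,10,11,12,13,14,15,24,25,26,27,28,29,30,31): 1⊕0⊕1⊕0⊕0⊕0⊕1⊕1⊕0⊕1⊕0⊕0⊕0⊕0⊕1⊕0 = 0
s16 (pos 16,17,18,19,20,21,22,23,24,25,26,27,28,29,30,31): 1⊕0⊕0⊕1⊕0⊕1⊕0⊕0⊕0⊕1⊕0⊕0⊕0⊕0⊕1⊕0 = 1
Syndrome s16…s1 = 10001 → error at position 17.
Flip position 17: 1101111101000111001010001000010 → 1101111101000111101010001000010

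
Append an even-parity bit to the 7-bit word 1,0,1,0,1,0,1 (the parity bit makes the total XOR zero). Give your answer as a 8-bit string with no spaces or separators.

10101010

XOR of the 7 data bits: 1⊕0⊕1⊕0⊕1⊕0⊕1 = 0
Parity bit = 0 (so all 8 bits XOR to 0).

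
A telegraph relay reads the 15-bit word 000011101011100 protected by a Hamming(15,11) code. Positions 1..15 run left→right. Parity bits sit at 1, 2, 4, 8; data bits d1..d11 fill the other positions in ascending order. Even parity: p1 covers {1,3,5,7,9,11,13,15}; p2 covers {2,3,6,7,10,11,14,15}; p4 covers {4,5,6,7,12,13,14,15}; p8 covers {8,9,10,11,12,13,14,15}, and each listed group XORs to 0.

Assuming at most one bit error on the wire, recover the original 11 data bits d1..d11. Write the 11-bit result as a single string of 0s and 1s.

01101011100

s1 (pos 1,3,5,7,9,11,13,15): 0⊕0⊕1⊕1⊕1⊕1⊕1⊕0 = 1
s2 (pos 2,3,6,7,10,11,14,15): 0⊕0⊕1⊕1⊕0⊕1⊕0⊕0 = 1
s4 (pos 4,5,6,7,12,13,14,15): 0⊕1⊕1⊕1⊕1⊕1⊕0⊕0 = 1
s8 (pos 8,9,10,11,12,13,14,15): 0⊕1⊕0⊕1⊕1⊕1⊕0⊕0 = 0
Syndrome s8…s1 = 0111 → error at position 7.
Flip position 7: 000011101011100 → 000011001011100
Read data bits from positions 3,5,6,7,9,10,11,12,13,14,15: 01101011100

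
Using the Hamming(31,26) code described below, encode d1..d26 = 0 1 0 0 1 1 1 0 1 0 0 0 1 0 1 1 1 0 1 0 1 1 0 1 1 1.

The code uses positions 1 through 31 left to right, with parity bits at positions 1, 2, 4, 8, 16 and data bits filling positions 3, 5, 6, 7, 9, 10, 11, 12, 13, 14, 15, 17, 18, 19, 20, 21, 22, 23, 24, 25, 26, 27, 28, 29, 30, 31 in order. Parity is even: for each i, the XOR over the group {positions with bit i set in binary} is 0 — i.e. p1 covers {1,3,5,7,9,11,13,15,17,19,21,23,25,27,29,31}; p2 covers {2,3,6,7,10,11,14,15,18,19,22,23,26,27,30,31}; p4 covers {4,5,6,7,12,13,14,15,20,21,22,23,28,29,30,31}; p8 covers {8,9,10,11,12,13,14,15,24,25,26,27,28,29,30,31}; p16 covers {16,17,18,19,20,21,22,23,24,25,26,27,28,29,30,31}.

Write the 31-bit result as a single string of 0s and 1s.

0000100011101000010111010110111

Place data at non-parity positions: p1 p2 0 p4 1 0 0 p8 1 1 1 0 1 0 0 p16 0 1 0 1 1 1 0 1 0 1 1 0 1 1 1
p1 (pos 1,3,5,7,9,11,13,15,17,19,21,23,25,27,29,31): XOR of data positions = 0⊕1⊕0⊕1⊕1⊕1⊕0⊕0⊕0⊕1⊕0⊕0⊕1⊕1⊕1 = 0
p2 (pos 2,3,6,7,10,11,14,15,18,19,22,23,26,27,30,31): XOR of data positions = 0⊕0⊕0⊕1⊕1⊕0⊕0⊕1⊕0⊕1⊕0⊕1⊕1⊕1⊕1 = 0
p4 (pos 4,5,6,7,12,13,14,15,20,21,22,23,28,29,30,31): XOR of data positions = 1⊕0⊕0⊕0⊕1⊕0⊕0⊕1⊕1⊕1⊕0⊕0⊕1⊕1⊕1 = 0
p8 (pos 8,9,10,11,12,13,14,15,24,25,26,27,28,29,30,31): XOR of data positions = 1⊕1⊕1⊕0⊕1⊕0⊕0⊕1⊕0⊕1⊕1⊕0⊕1⊕1⊕1 = 0
p16 (pos 16,17,18,19,20,21,22,23,24,25,26,27,28,29,30,31): XOR of data positions = 0⊕1⊕0⊕1⊕1⊕1⊕0⊕1⊕0⊕1⊕1⊕0⊕1⊕1⊕1 = 0
Codeword: 0000100011101000010111010110111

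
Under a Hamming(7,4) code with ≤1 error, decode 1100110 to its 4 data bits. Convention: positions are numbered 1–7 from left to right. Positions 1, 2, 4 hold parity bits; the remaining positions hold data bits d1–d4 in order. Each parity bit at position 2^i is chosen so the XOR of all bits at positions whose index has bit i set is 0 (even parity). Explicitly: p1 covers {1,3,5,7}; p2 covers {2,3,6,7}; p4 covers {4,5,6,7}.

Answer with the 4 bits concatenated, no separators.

0110

s1 (pos 1,3,5,7): 1⊕0⊕1⊕0 = 0
s2 (pos 2,3,6,7): 1⊕0⊕1⊕0 = 0
s4 (pos 4,5,6,7): 0⊕1⊕1⊕0 = 0
Syndrome s4…s1 = 000 → no error.
Read data bits from positions 3,5,6,7: 0110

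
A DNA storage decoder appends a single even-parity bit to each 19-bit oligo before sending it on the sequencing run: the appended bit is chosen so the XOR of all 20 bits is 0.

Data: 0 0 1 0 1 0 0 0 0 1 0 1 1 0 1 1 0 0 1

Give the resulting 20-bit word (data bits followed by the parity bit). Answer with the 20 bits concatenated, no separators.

00101000010110110010

XOR of the 19 data bits: 0⊕0⊕1⊕0⊕1⊕0⊕0⊕0⊕0⊕1⊕0⊕1⊕1⊕0⊕1⊕1⊕0⊕0⊕1 = 0
Parity bit = 0 (so all 20 bits XOR to 0).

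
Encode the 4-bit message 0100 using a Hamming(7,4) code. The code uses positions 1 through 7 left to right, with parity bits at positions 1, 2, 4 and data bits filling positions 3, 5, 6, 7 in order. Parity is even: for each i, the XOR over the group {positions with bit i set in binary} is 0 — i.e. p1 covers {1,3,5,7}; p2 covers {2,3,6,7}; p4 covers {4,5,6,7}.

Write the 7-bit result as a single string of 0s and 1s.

Place data at non-parity positions: p1 p2 0 p4 1 0 0
p1 (pos 1,3,5,7): XOR of data positions = 0⊕1⊕0 = 1
p2 (pos 2,3,6,7): XOR of data positions = 0⊕0⊕0 = 0
p4 (pos 4,5,6,7): XOR of data positions = 1⊕0⊕0 = 1
Codeword: 1001100

1001100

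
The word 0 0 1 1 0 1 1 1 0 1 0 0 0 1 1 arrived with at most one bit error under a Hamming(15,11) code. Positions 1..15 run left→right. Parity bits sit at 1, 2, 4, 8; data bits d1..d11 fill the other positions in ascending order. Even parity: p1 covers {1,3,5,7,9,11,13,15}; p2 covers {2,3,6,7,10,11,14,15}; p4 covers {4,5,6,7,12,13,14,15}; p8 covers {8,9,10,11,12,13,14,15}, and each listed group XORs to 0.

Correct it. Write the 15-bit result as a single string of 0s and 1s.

001111110100011

s1 (pos 1,3,5,7,9,11,13,15): 0⊕1⊕0⊕1⊕0⊕0⊕0⊕1 = 1
s2 (pos 2,3,6,7,10,11,14,15): 0⊕1⊕1⊕1⊕1⊕0⊕1⊕1 = 0
s4 (pos 4,5,6,7,12,13,14,15): 1⊕0⊕1⊕1⊕0⊕0⊕1⊕1 = 1
s8 (pos 8,9,10,11,12,13,14,15): 1⊕0⊕1⊕0⊕0⊕0⊕1⊕1 = 0
Syndrome s8…s1 = 0101 → error at position 5.
Flip position 5: 001101110100011 → 001111110100011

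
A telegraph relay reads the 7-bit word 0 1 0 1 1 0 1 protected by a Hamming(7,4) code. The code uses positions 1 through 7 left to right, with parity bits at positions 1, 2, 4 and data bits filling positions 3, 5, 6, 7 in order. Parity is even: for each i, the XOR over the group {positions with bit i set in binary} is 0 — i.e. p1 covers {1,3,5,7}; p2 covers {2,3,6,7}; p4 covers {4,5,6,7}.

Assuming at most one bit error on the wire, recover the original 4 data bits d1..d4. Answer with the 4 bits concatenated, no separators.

s1 (pos 1,3,5,7): 0⊕0⊕1⊕1 = 0
s2 (pos 2,3,6,7): 1⊕0⊕0⊕1 = 0
s4 (pos 4,5,6,7): 1⊕1⊕0⊕1 = 1
Syndrome s4…s1 = 100 → error at position 4.
Flip position 4: 0101101 → 0100101
Read data bits from positions 3,5,6,7: 0101

0101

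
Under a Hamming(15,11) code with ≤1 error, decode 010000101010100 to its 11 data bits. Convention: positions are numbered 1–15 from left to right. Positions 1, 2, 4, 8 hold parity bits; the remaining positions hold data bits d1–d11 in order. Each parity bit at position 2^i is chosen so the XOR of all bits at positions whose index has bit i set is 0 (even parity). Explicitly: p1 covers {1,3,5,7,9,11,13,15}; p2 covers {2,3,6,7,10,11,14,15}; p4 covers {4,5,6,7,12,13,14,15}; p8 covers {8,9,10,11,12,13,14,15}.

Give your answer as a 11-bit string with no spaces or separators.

00011110100

s1 (pos 1,3,5,7,9,11,13,15): 0⊕0⊕0⊕1⊕1⊕1⊕1⊕0 = 0
s2 (pos 2,3,6,7,10,11,14,15): 1⊕0⊕0⊕1⊕0⊕1⊕0⊕0 = 1
s4 (pos 4,5,6,7,12,13,14,15): 0⊕0⊕0⊕1⊕0⊕1⊕0⊕0 = 0
s8 (pos 8,9,10,11,12,13,14,15): 0⊕1⊕0⊕1⊕0⊕1⊕0⊕0 = 1
Syndrome s8…s1 = 1010 → error at position 10.
Flip position 10: 010000101010100 → 010000101110100
Read data bits from positions 3,5,6,7,9,10,11,12,13,14,15: 00011110100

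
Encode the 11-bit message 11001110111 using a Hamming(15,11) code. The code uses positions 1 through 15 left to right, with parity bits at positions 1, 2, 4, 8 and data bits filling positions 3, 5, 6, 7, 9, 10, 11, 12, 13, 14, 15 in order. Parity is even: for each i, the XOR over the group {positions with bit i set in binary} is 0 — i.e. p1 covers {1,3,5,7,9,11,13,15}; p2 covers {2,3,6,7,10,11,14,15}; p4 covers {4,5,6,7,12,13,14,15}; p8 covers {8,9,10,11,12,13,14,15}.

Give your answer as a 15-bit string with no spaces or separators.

011010001110111

Place data at non-parity positions: p1 p2 1 p4 1 0 0 p8 1 1 1 0 1 1 1
p1 (pos 1,3,5,7,9,11,13,15): XOR of data positions = 1⊕1⊕0⊕1⊕1⊕1⊕1 = 0
p2 (pos 2,3,6,7,10,11,14,15): XOR of data positions = 1⊕0⊕0⊕1⊕1⊕1⊕1 = 1
p4 (pos 4,5,6,7,12,13,14,15): XOR of data positions = 1⊕0⊕0⊕0⊕1⊕1⊕1 = 0
p8 (pos 8,9,10,11,12,13,14,15): XOR of data positions = 1⊕1⊕1⊕0⊕1⊕1⊕1 = 0
Codeword: 011010001110111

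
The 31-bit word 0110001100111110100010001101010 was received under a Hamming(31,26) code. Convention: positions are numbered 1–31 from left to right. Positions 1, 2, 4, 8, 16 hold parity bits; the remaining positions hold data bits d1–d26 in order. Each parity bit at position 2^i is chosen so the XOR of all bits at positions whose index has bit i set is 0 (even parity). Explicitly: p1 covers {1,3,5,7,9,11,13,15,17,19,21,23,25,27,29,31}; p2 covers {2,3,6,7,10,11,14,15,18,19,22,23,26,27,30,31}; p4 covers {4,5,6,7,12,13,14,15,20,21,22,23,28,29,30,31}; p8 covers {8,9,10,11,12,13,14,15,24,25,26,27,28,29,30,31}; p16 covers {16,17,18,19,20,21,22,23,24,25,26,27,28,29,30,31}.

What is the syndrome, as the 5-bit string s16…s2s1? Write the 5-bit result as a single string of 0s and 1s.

00000

s1 (pos 1,3,5,7,9,11,13,15,17,19,21,23,25,27,29,31): 0⊕1⊕0⊕1⊕0⊕1⊕1⊕1⊕1⊕0⊕1⊕0⊕1⊕0⊕0⊕0 = 0
s2 (pos 2,3,6,7,10,11,14,15,18,19,22,23,26,27,30,31): 1⊕1⊕0⊕1⊕0⊕1⊕1⊕1⊕0⊕0⊕0⊕0⊕1⊕0⊕1⊕0 = 0
s4 (pos 4,5,6,7,12,13,14,15,20,21,22,23,28,29,30,31): 0⊕0⊕0⊕1⊕1⊕1⊕1⊕1⊕0⊕1⊕0⊕0⊕1⊕0⊕1⊕0 = 0
s8 (pos 8,9,10,11,12,13,14,15,24,25,26,27,28,29,30,31): 1⊕0⊕0⊕1⊕1⊕1⊕1⊕1⊕0⊕1⊕1⊕0⊕1⊕0⊕1⊕0 = 0
s16 (pos 16,17,18,19,20,21,22,23,24,25,26,27,28,29,30,31): 0⊕1⊕0⊕0⊕0⊕1⊕0⊕0⊕0⊕1⊕1⊕0⊕1⊕0⊕1⊕0 = 0
Syndrome s16…s1 = 00000 → no error.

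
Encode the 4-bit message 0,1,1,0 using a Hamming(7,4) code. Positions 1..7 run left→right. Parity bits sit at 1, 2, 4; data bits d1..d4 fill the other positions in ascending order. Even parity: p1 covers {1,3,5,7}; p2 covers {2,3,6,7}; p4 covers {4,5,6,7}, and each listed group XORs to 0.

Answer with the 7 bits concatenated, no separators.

1100110

Place data at non-parity positions: p1 p2 0 p4 1 1 0
p1 (pos 1,3,5,7): XOR of data positions = 0⊕1⊕0 = 1
p2 (pos 2,3,6,7): XOR of data positions = 0⊕1⊕0 = 1
p4 (pos 4,5,6,7): XOR of data positions = 1⊕1⊕0 = 0
Codeword: 1100110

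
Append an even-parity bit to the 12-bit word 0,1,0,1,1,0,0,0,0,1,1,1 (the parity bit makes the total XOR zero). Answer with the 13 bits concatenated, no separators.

0101100001110

XOR of the 12 data bits: 0⊕1⊕0⊕1⊕1⊕0⊕0⊕0⊕0⊕1⊕1⊕1 = 0
Parity bit = 0 (so all 13 bits XOR to 0).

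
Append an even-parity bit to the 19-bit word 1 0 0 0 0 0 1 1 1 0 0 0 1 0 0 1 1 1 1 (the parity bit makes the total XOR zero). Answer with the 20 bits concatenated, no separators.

10000011100010011111

XOR of the 19 data bits: 1⊕0⊕0⊕0⊕0⊕0⊕1⊕1⊕1⊕0⊕0⊕0⊕1⊕0⊕0⊕1⊕1⊕1⊕1 = 1
Parity bit = 1 (so all 20 bits XOR to 0).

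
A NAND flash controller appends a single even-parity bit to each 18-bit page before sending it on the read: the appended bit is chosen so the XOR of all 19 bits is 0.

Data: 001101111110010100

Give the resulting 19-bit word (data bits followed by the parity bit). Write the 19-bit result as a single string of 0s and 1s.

XOR of the 18 data bits: 0⊕0⊕1⊕1⊕0⊕1⊕1⊕1⊕1⊕1⊕1⊕0⊕0⊕1⊕0⊕1⊕0⊕0 = 0
Parity bit = 0 (so all 19 bits XOR to 0).

0011011111100101000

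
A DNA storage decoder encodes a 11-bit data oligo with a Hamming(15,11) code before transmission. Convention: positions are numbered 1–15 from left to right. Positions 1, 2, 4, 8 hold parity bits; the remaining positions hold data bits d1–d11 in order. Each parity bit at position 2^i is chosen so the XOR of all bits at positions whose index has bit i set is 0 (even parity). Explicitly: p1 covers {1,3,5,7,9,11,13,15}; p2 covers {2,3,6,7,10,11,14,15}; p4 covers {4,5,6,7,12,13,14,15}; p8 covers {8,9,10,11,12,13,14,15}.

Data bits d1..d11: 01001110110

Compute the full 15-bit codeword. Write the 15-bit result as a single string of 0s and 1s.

Place data at non-parity positions: p1 p2 0 p4 1 0 0 p8 1 1 1 0 1 1 0
p1 (pos 1,3,5,7,9,11,13,15): XOR of data positions = 0⊕1⊕0⊕1⊕1⊕1⊕0 = 0
p2 (pos 2,3,6,7,10,11,14,15): XOR of data positions = 0⊕0⊕0⊕1⊕1⊕1⊕0 = 1
p4 (pos 4,5,6,7,12,13,14,15): XOR of data positions = 1⊕0⊕0⊕0⊕1⊕1⊕0 = 1
p8 (pos 8,9,10,11,12,13,14,15): XOR of data positions = 1⊕1⊕1⊕0⊕1⊕1⊕0 = 1
Codeword: 010110011110110

010110011110110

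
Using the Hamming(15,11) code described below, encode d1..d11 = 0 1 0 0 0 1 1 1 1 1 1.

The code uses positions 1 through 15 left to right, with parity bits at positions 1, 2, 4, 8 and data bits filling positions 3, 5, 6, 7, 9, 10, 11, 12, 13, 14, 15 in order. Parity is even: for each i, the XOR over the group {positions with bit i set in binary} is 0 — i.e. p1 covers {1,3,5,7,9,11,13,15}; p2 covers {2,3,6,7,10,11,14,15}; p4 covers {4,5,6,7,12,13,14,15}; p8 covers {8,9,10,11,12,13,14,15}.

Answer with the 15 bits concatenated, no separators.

Place data at non-parity positions: p1 p2 0 p4 1 0 0 p8 0 1 1 1 1 1 1
p1 (pos 1,3,5,7,9,11,13,15): XOR of data positions = 0⊕1⊕0⊕0⊕1⊕1⊕1 = 0
p2 (pos 2,3,6,7,10,11,14,15): XOR of data positions = 0⊕0⊕0⊕1⊕1⊕1⊕1 = 0
p4 (pos 4,5,6,7,12,13,14,15): XOR of data positions = 1⊕0⊕0⊕1⊕1⊕1⊕1 = 1
p8 (pos 8,9,10,11,12,13,14,15): XOR of data positions = 0⊕1⊕1⊕1⊕1⊕1⊕1 = 0
Codeword: 000110000111111

000110000111111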